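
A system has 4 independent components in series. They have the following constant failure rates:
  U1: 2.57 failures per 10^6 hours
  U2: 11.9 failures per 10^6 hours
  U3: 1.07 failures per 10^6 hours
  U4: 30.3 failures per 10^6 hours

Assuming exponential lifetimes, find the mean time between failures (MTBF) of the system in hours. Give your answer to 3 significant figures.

Series of exponential components: λ_sys = Σ λ_i
λ_sys = 0.00000257 + 0.0000119 + 0.00000107 + 0.0000303 = 4.5840e-05 /h
MTBF = 1 / λ_sys = 21800 h

21800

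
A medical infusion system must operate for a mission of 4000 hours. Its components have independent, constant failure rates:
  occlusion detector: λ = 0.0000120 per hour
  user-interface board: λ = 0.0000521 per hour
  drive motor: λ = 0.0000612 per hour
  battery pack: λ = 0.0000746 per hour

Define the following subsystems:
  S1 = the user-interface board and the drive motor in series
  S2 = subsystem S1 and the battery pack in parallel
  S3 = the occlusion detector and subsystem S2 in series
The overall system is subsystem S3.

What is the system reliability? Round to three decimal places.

R(occlusion detector) = exp(−0.0000120 × 4000) = 0.95313
R(user-interface board) = exp(−0.0000521 × 4000) = 0.81188
R(drive motor) = exp(−0.0000612 × 4000) = 0.78286
R(battery pack) = exp(−0.0000746 × 4000) = 0.74200
Series (user-interface board and drive motor): 0.81188 × 0.78286 = 0.63559
Parallel ([0.63559] and battery pack): 1 − (1 − 0.63559)(1 − 0.74200) = 0.90598
Series (occlusion detector and [0.90598]): 0.95313 × 0.90598 = 0.864

0.864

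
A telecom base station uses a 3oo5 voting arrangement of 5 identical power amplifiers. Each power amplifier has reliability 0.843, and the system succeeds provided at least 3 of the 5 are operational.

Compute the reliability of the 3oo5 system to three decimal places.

0.970

R = Σ_{i=3}^{5} C(5,i) p^i (1−p)^{5−i} with p = 0.843
C(5,3)·0.843^3·0.157^2 = 0.14767
C(5,4)·0.843^4·0.157^1 = 0.39644
C(5,5)·0.843^5·0.157^0 = 0.42573
Sum = 0.970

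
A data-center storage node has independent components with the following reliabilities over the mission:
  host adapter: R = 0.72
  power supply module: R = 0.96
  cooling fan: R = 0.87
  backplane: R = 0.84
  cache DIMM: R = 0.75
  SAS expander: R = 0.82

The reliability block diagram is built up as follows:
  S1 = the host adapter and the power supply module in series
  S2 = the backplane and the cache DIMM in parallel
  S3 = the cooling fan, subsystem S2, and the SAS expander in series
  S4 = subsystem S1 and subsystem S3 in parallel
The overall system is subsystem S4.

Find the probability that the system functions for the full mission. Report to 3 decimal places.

Series (host adapter and power supply module): 0.72000 × 0.96000 = 0.69120
Parallel (backplane and cache DIMM): 1 − (1 − 0.84000)(1 − 0.75000) = 0.96000
Series (cooling fan, [0.96000], and SAS expander): 0.87000 × 0.96000 × 0.82000 = 0.68486
Parallel ([0.69120] and [0.68486]): 1 − (1 − 0.69120)(1 − 0.68486) = 0.903

0.903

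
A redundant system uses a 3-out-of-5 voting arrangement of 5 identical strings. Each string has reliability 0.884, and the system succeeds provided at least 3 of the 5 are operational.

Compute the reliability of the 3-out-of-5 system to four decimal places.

R = Σ_{i=3}^{5} C(5,i) p^i (1−p)^{5−i} with p = 0.884
C(5,3)·0.884^3·0.116^2 = 0.092955
C(5,4)·0.884^4·0.116^1 = 0.354191
C(5,5)·0.884^5·0.116^0 = 0.539835
Sum = 0.9870

0.9870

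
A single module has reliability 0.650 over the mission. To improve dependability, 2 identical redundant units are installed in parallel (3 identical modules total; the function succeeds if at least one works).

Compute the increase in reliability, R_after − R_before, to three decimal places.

R_before = 0.650
R_after = 1 − (1 − 0.650)^3 = 0.957
ΔR = 0.957 − 0.650 = 0.307

0.307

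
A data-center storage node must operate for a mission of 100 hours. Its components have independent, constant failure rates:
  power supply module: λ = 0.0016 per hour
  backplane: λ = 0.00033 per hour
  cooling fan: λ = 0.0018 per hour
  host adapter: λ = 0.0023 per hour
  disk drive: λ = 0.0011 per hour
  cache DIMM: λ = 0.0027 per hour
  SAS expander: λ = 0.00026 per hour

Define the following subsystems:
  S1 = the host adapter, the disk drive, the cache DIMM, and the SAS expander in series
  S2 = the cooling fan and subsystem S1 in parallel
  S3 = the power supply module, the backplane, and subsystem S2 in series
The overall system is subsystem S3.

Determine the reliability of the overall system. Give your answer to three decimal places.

0.761

R(power supply module) = exp(−0.0016 × 100) = 0.85214
R(backplane) = exp(−0.00033 × 100) = 0.96754
R(cooling fan) = exp(−0.0018 × 100) = 0.83527
R(host adapter) = exp(−0.0023 × 100) = 0.79453
R(disk drive) = exp(−0.0011 × 100) = 0.89583
R(cache DIMM) = exp(−0.0027 × 100) = 0.76338
R(SAS expander) = exp(−0.00026 × 100) = 0.97434
Series (host adapter, disk drive, cache DIMM, and SAS expander): 0.79453 × 0.89583 × 0.76338 × 0.97434 = 0.52940
Parallel (cooling fan and [0.52940]): 1 − (1 − 0.83527)(1 − 0.52940) = 0.92248
Series (power supply module, backplane, and [0.92248]): 0.85214 × 0.96754 × 0.92248 = 0.761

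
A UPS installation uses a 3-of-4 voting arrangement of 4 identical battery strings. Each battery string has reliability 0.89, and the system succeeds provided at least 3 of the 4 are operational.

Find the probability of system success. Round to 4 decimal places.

0.9376

R = Σ_{i=3}^{4} C(4,i) p^i (1−p)^{4−i} with p = 0.89
C(4,3)·0.89^3·0.11^1 = 0.310186
C(4,4)·0.89^4·0.11^0 = 0.627422
Sum = 0.9376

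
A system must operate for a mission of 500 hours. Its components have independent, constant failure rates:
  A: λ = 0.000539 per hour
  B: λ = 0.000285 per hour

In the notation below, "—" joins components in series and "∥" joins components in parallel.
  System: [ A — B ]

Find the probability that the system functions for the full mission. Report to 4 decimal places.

0.6623

R(A) = exp(−0.000539 × 500) = 0.763761
R(B) = exp(−0.000285 × 500) = 0.867188
Series (A and B): 0.763761 × 0.867188 = 0.6623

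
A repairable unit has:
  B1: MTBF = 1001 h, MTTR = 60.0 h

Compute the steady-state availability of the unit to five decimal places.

0.94345

A(B1) = MTBF/(MTBF+MTTR) = 1001/(1001+60.0) = 0.94345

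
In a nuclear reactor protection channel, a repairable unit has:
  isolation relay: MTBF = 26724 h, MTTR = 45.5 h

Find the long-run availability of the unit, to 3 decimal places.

A(isolation relay) = MTBF/(MTBF+MTTR) = 26724/(26724+45.5) = 0.998

0.998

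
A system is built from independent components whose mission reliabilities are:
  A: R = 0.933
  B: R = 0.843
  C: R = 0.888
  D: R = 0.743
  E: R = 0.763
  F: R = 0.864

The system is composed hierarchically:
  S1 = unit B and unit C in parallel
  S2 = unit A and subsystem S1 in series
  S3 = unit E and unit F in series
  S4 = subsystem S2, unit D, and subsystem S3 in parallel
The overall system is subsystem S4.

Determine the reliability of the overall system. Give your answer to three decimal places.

Parallel (B and C): 1 − (1 − 0.84300)(1 − 0.88800) = 0.98242
Series (A and [0.98242]): 0.93300 × 0.98242 = 0.91660
Series (E and F): 0.76300 × 0.86400 = 0.65923
Parallel ([0.91660], D, and [0.65923]): 1 − (1 − 0.91660)(1 − 0.74300)(1 − 0.65923) = 0.993

0.993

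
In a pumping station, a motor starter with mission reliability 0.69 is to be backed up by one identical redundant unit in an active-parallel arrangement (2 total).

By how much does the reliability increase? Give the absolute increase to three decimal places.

0.214

R_before = 0.69
R_after = 1 − (1 − 0.69)^2 = 0.904
ΔR = 0.904 − 0.69 = 0.214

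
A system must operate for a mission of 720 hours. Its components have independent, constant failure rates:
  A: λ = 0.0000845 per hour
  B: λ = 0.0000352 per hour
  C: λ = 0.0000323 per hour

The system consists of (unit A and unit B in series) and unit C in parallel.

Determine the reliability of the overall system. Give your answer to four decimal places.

R(A) = exp(−0.0000845 × 720) = 0.940974
R(B) = exp(−0.0000352 × 720) = 0.974974
R(C) = exp(−0.0000323 × 720) = 0.977012
Series (A and B): 0.940974 × 0.974974 = 0.917425
Parallel ([0.917425] and C): 1 − (1 − 0.917425)(1 − 0.977012) = 0.9981

0.9981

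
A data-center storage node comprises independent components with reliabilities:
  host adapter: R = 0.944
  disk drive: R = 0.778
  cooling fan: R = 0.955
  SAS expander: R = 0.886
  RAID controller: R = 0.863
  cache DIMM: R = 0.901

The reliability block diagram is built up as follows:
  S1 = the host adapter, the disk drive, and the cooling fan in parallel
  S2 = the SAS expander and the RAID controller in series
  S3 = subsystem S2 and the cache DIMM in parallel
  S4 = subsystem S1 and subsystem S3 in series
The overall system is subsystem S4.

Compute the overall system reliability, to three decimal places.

Parallel (host adapter, disk drive, and cooling fan): 1 − (1 − 0.94400)(1 − 0.77800)(1 − 0.95500) = 0.99944
Series (SAS expander and RAID controller): 0.88600 × 0.86300 = 0.76462
Parallel ([0.76462] and cache DIMM): 1 − (1 − 0.76462)(1 − 0.90100) = 0.97670
Series ([0.99944] and [0.97670]): 0.99944 × 0.97670 = 0.976

0.976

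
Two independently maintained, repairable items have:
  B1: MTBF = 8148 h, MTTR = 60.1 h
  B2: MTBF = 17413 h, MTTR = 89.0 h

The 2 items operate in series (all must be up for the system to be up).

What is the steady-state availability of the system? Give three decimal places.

A(B1) = MTBF/(MTBF+MTTR) = 8148/(8148+60.1) = 0.992678
A(B2) = MTBF/(MTBF+MTTR) = 17413/(17413+89.0) = 0.994915
Series availability: 0.992678 × 0.994915 = 0.988

0.988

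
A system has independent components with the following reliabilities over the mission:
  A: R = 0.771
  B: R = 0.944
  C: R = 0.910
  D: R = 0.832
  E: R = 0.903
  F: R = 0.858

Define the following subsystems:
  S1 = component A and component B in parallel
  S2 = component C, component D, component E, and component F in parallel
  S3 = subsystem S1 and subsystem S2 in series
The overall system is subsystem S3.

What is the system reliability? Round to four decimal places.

Parallel (A and B): 1 − (1 − 0.771000)(1 − 0.944000) = 0.987176
Parallel (C, D, E, and F): 1 − (1 − 0.910000)(1 − 0.832000)(1 − 0.903000)(1 − 0.858000) = 0.999792
Series ([0.987176] and [0.999792]): 0.987176 × 0.999792 = 0.9870

0.9870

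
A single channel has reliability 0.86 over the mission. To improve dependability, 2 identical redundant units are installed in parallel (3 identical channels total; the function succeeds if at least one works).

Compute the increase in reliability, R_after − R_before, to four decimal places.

R_before = 0.86
R_after = 1 − (1 − 0.86)^3 = 0.9973
ΔR = 0.9973 − 0.86 = 0.1373

0.1373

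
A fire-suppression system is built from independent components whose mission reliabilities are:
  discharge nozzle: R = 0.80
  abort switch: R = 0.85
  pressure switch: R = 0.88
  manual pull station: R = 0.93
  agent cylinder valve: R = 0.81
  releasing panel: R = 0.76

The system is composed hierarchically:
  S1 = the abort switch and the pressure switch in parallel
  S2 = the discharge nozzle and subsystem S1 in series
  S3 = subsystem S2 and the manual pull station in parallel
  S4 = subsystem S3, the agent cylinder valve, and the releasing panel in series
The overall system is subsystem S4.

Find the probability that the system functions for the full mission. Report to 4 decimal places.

Parallel (abort switch and pressure switch): 1 − (1 − 0.850000)(1 − 0.880000) = 0.982000
Series (discharge nozzle and [0.982000]): 0.800000 × 0.982000 = 0.785600
Parallel ([0.785600] and manual pull station): 1 − (1 − 0.785600)(1 − 0.930000) = 0.984992
Series ([0.984992], agent cylinder valve, and releasing panel): 0.984992 × 0.810000 × 0.760000 = 0.6064

0.6064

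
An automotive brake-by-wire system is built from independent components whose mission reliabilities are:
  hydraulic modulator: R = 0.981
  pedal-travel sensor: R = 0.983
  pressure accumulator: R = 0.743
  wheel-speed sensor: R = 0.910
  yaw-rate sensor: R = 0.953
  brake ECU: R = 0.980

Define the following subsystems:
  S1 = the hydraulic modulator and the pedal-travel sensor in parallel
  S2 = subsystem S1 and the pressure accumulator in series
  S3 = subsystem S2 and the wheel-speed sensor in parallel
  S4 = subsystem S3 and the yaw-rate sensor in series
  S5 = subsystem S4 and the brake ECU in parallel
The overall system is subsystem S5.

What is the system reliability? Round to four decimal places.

Parallel (hydraulic modulator and pedal-travel sensor): 1 − (1 − 0.981000)(1 − 0.983000) = 0.999677
Series ([0.999677] and pressure accumulator): 0.999677 × 0.743000 = 0.742760
Parallel ([0.742760] and wheel-speed sensor): 1 − (1 − 0.742760)(1 − 0.910000) = 0.976848
Series ([0.976848] and yaw-rate sensor): 0.976848 × 0.953000 = 0.930936
Parallel ([0.930936] and brake ECU): 1 − (1 − 0.930936)(1 − 0.980000) = 0.9986

0.9986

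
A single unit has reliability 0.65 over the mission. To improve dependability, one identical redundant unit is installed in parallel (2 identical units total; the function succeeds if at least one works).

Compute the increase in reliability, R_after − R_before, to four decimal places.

R_before = 0.65
R_after = 1 − (1 − 0.65)^2 = 0.8775
ΔR = 0.8775 − 0.65 = 0.2275

0.2275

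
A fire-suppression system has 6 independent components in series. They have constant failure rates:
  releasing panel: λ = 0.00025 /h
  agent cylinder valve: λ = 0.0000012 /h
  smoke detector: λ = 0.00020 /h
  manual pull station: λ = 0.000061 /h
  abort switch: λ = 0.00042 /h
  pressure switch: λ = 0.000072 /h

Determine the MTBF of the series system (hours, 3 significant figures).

Series of exponential components: λ_sys = Σ λ_i
λ_sys = 0.00025 + 0.0000012 + 0.00020 + 0.000061 + 0.00042 + 0.000072 = 1.0042e-03 /h
MTBF = 1 / λ_sys = 996 h

996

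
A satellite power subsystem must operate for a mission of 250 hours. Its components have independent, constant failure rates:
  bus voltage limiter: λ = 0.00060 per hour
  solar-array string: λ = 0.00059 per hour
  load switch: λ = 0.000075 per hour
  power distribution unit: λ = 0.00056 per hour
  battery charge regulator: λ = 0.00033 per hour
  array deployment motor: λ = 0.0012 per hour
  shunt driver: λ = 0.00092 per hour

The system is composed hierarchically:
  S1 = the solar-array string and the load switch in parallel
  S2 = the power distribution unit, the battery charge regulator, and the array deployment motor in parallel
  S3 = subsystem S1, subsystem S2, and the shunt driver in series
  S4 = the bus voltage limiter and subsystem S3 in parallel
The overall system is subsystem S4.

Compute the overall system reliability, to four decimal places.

R(bus voltage limiter) = exp(−0.00060 × 250) = 0.860708
R(solar-array string) = exp(−0.00059 × 250) = 0.862862
R(load switch) = exp(−0.000075 × 250) = 0.981425
R(power distribution unit) = exp(−0.00056 × 250) = 0.869358
R(battery charge regulator) = exp(−0.00033 × 250) = 0.920811
R(array deployment motor) = exp(−0.0012 × 250) = 0.740818
R(shunt driver) = exp(−0.00092 × 250) = 0.794534
Parallel (solar-array string and load switch): 1 − (1 − 0.862862)(1 − 0.981425) = 0.997453
Parallel (power distribution unit, battery charge regulator, and array deployment motor): 1 − (1 − 0.869358)(1 − 0.920811)(1 − 0.740818) = 0.997319
Series ([0.997453], [0.997319], and shunt driver): 0.997453 × 0.997319 × 0.794534 = 0.790386
Parallel (bus voltage limiter and [0.790386]): 1 − (1 − 0.860708)(1 − 0.790386) = 0.9708

0.9708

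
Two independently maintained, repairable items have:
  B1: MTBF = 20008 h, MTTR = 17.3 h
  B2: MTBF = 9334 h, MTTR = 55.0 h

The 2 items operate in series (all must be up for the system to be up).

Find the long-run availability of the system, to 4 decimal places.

0.9933

A(B1) = MTBF/(MTBF+MTTR) = 20008/(20008+17.3) = 0.999136
A(B2) = MTBF/(MTBF+MTTR) = 9334/(9334+55.0) = 0.994142
Series availability: 0.999136 × 0.994142 = 0.9933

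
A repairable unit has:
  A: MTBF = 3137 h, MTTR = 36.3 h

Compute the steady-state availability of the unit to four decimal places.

A(A) = MTBF/(MTBF+MTTR) = 3137/(3137+36.3) = 0.9886

0.9886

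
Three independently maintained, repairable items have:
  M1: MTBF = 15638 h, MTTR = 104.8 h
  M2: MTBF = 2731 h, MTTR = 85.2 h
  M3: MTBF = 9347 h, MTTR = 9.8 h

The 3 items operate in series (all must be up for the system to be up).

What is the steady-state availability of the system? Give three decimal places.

A(M1) = MTBF/(MTBF+MTTR) = 15638/(15638+104.8) = 0.993343
A(M2) = MTBF/(MTBF+MTTR) = 2731/(2731+85.2) = 0.969746
A(M3) = MTBF/(MTBF+MTTR) = 9347/(9347+9.8) = 0.998953
Series availability: 0.993343 × 0.969746 × 0.998953 = 0.962

0.962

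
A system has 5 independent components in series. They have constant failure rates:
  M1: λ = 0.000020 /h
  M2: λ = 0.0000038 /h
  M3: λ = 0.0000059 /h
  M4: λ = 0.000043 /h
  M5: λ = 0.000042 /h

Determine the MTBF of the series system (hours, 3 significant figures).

Series of exponential components: λ_sys = Σ λ_i
λ_sys = 0.000020 + 0.0000038 + 0.0000059 + 0.000043 + 0.000042 = 1.1470e-04 /h
MTBF = 1 / λ_sys = 8720 h

8720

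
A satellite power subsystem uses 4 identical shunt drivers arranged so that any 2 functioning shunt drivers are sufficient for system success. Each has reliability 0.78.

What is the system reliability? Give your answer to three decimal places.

0.964

R = Σ_{i=2}^{4} C(4,i) p^i (1−p)^{4−i} with p = 0.78
C(4,2)·0.78^2·0.22^2 = 0.17668
C(4,3)·0.78^3·0.22^1 = 0.41761
C(4,4)·0.78^4·0.22^0 = 0.37015
Sum = 0.964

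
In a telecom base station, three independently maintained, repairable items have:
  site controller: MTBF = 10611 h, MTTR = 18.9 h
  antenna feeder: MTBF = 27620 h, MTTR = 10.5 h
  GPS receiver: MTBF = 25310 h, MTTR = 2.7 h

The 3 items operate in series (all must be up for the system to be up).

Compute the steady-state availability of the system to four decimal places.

0.9977

A(site controller) = MTBF/(MTBF+MTTR) = 10611/(10611+18.9) = 0.998222
A(antenna feeder) = MTBF/(MTBF+MTTR) = 27620/(27620+10.5) = 0.999620
A(GPS receiver) = MTBF/(MTBF+MTTR) = 25310/(25310+2.7) = 0.999893
Series availability: 0.998222 × 0.999620 × 0.999893 = 0.9977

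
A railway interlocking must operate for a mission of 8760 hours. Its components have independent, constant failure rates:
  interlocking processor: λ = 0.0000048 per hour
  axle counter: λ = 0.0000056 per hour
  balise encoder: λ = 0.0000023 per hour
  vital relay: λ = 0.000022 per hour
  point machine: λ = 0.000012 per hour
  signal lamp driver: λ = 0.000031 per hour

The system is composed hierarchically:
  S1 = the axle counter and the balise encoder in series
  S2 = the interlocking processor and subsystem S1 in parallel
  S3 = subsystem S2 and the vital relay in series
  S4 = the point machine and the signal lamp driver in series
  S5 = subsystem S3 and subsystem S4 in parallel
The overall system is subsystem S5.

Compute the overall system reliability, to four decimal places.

R(interlocking processor) = exp(−0.0000048 × 8760) = 0.958824
R(axle counter) = exp(−0.0000056 × 8760) = 0.952128
R(balise encoder) = exp(−0.0000023 × 8760) = 0.980054
R(vital relay) = exp(−0.000022 × 8760) = 0.824713
R(point machine) = exp(−0.000012 × 8760) = 0.900216
R(signal lamp driver) = exp(−0.000031 × 8760) = 0.762190
Series (axle counter and balise encoder): 0.952128 × 0.980054 = 0.933137
Parallel (interlocking processor and [0.933137]): 1 − (1 − 0.958824)(1 − 0.933137) = 0.997247
Series ([0.997247] and vital relay): 0.997247 × 0.824713 = 0.822443
Series (point machine and signal lamp driver): 0.900216 × 0.762190 = 0.686136
Parallel ([0.822443] and [0.686136]): 1 − (1 − 0.822443)(1 − 0.686136) = 0.9443

0.9443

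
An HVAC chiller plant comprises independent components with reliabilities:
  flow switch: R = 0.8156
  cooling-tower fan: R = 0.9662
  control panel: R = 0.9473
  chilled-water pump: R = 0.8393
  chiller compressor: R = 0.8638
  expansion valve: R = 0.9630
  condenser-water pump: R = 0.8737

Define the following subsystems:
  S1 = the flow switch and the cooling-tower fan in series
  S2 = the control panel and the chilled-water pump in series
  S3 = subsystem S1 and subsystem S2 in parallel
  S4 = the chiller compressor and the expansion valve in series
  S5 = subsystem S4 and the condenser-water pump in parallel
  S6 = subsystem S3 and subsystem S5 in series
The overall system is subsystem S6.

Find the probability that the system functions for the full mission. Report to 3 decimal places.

0.936

Series (flow switch and cooling-tower fan): 0.81560 × 0.96620 = 0.78803
Series (control panel and chilled-water pump): 0.94730 × 0.83930 = 0.79507
Parallel ([0.78803] and [0.79507]): 1 − (1 − 0.78803)(1 − 0.79507) = 0.95656
Series (chiller compressor and expansion valve): 0.86380 × 0.96300 = 0.83184
Parallel ([0.83184] and condenser-water pump): 1 − (1 − 0.83184)(1 − 0.87370) = 0.97876
Series ([0.95656] and [0.97876]): 0.95656 × 0.97876 = 0.936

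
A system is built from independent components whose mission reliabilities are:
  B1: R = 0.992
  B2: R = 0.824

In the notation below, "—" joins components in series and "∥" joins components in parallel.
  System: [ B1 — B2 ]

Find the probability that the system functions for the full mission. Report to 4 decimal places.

0.8174

Series (B1 and B2): 0.992000 × 0.824000 = 0.8174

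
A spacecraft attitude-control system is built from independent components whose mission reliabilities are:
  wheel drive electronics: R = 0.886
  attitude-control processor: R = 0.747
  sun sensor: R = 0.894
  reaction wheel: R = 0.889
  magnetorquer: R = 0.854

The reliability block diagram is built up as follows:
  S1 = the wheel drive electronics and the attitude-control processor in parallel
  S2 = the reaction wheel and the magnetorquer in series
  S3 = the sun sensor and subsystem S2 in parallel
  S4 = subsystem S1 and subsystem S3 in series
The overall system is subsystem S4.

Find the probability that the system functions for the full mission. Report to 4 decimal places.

Parallel (wheel drive electronics and attitude-control processor): 1 − (1 − 0.886000)(1 − 0.747000) = 0.971158
Series (reaction wheel and magnetorquer): 0.889000 × 0.854000 = 0.759206
Parallel (sun sensor and [0.759206]): 1 − (1 − 0.894000)(1 − 0.759206) = 0.974476
Series ([0.971158] and [0.974476]): 0.971158 × 0.974476 = 0.9464

0.9464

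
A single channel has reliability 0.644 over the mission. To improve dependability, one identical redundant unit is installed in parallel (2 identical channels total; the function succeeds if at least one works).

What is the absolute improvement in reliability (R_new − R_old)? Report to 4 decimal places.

R_before = 0.644
R_after = 1 − (1 − 0.644)^2 = 0.8733
ΔR = 0.8733 − 0.644 = 0.2293

0.2293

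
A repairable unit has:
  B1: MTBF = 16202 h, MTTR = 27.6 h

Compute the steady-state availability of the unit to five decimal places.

A(B1) = MTBF/(MTBF+MTTR) = 16202/(16202+27.6) = 0.99830

0.99830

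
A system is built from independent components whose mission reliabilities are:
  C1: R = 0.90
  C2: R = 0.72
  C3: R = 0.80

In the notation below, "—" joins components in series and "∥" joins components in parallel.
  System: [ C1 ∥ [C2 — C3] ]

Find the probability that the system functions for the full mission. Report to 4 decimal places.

0.9576

Series (C2 and C3): 0.720000 × 0.800000 = 0.576000
Parallel (C1 and [0.576000]): 1 − (1 − 0.900000)(1 − 0.576000) = 0.9576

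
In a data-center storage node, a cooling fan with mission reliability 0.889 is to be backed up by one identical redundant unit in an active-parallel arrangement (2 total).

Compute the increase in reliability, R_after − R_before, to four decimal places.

R_before = 0.889
R_after = 1 − (1 − 0.889)^2 = 0.9877
ΔR = 0.9877 − 0.889 = 0.0987

0.0987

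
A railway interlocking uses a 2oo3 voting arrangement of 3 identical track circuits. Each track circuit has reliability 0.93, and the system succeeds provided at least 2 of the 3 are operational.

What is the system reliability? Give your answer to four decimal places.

0.9860

R = Σ_{i=2}^{3} C(3,i) p^i (1−p)^{3−i} with p = 0.93
C(3,2)·0.93^2·0.07^1 = 0.181629
C(3,3)·0.93^3·0.07^0 = 0.804357
Sum = 0.9860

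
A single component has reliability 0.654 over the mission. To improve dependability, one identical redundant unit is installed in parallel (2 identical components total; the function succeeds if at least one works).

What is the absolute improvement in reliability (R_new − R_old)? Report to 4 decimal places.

R_before = 0.654
R_after = 1 − (1 − 0.654)^2 = 0.8803
ΔR = 0.8803 − 0.654 = 0.2263

0.2263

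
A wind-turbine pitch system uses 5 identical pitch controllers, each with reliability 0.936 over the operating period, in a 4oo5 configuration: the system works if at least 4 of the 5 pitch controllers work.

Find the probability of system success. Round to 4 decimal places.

R = Σ_{i=4}^{5} C(5,i) p^i (1−p)^{5−i} with p = 0.936
C(5,4)·0.936^4·0.064^1 = 0.245614
C(5,5)·0.936^5·0.064^0 = 0.718421
Sum = 0.9640

0.9640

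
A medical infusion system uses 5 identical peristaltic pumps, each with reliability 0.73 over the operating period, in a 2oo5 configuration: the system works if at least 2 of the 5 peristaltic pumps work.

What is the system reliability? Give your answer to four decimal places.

R = Σ_{i=2}^{5} C(5,i) p^i (1−p)^{5−i} with p = 0.73
C(5,2)·0.73^2·0.27^3 = 0.104891
C(5,3)·0.73^3·0.27^2 = 0.283593
C(5,4)·0.73^4·0.27^1 = 0.383376
C(5,5)·0.73^5·0.27^0 = 0.207307
Sum = 0.9792

0.9792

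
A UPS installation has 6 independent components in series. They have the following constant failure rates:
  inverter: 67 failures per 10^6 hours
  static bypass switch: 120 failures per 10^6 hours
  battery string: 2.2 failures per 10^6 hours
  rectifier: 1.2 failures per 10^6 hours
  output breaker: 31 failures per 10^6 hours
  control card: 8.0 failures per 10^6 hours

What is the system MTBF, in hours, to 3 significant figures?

Series of exponential components: λ_sys = Σ λ_i
λ_sys = 0.000067 + 0.00012 + 0.0000022 + 0.0000012 + 0.000031 + 0.0000080 = 2.2940e-04 /h
MTBF = 1 / λ_sys = 4360 h

4360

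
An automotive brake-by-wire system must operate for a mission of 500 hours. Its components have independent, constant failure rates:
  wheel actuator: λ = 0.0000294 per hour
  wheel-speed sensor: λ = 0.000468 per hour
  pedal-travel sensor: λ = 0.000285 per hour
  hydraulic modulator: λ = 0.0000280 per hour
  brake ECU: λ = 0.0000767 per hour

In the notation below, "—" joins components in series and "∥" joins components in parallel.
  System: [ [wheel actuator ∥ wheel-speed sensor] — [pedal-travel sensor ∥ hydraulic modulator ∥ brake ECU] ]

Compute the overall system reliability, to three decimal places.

R(wheel actuator) = exp(−0.0000294 × 500) = 0.98541
R(wheel-speed sensor) = exp(−0.000468 × 500) = 0.79136
R(pedal-travel sensor) = exp(−0.000285 × 500) = 0.86719
R(hydraulic modulator) = exp(−0.0000280 × 500) = 0.98610
R(brake ECU) = exp(−0.0000767 × 500) = 0.96238
Parallel (wheel actuator and wheel-speed sensor): 1 − (1 − 0.98541)(1 − 0.79136) = 0.99696
Parallel (pedal-travel sensor, hydraulic modulator, and brake ECU): 1 − (1 − 0.86719)(1 − 0.98610)(1 − 0.96238) = 0.99993
Series ([0.99696] and [0.99993]): 0.99696 × 0.99993 = 0.997

0.997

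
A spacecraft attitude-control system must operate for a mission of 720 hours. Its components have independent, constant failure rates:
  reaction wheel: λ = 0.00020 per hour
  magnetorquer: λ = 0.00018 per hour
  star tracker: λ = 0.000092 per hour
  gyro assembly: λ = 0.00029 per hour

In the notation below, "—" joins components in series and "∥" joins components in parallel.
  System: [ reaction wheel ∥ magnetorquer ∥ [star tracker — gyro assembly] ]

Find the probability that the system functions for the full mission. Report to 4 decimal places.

R(reaction wheel) = exp(−0.00020 × 720) = 0.865888
R(magnetorquer) = exp(−0.00018 × 720) = 0.878447
R(star tracker) = exp(−0.000092 × 720) = 0.935906
R(gyro assembly) = exp(−0.00029 × 720) = 0.811558
Series (star tracker and gyro assembly): 0.935906 × 0.811558 = 0.759542
Parallel (reaction wheel, magnetorquer, and [0.759542]): 1 − (1 − 0.865888)(1 − 0.878447)(1 − 0.759542) = 0.9961

0.9961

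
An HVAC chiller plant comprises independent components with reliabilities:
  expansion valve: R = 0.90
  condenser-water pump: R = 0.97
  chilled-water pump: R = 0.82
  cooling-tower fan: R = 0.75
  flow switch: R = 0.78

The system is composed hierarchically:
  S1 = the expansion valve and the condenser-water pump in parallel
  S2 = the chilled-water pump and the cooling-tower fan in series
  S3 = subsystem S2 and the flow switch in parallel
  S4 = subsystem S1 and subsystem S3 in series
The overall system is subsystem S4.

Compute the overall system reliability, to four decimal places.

0.9126

Parallel (expansion valve and condenser-water pump): 1 − (1 − 0.900000)(1 − 0.970000) = 0.997000
Series (chilled-water pump and cooling-tower fan): 0.820000 × 0.750000 = 0.615000
Parallel ([0.615000] and flow switch): 1 − (1 − 0.615000)(1 − 0.780000) = 0.915300
Series ([0.997000] and [0.915300]): 0.997000 × 0.915300 = 0.9126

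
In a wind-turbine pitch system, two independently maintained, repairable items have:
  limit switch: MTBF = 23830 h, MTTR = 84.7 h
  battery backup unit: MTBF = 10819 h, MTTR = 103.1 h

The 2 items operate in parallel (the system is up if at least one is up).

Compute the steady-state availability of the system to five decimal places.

0.99997

A(limit switch) = MTBF/(MTBF+MTTR) = 23830/(23830+84.7) = 0.996458
A(battery backup unit) = MTBF/(MTBF+MTTR) = 10819/(10819+103.1) = 0.990560
Parallel availability: 1 − (1 − 0.996458)(1 − 0.990560) = 0.99997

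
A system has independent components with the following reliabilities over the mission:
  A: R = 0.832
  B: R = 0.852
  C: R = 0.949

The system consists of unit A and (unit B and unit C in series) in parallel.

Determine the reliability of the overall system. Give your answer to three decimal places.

Series (B and C): 0.85200 × 0.94900 = 0.80855
Parallel (A and [0.80855]): 1 − (1 − 0.83200)(1 − 0.80855) = 0.968

0.968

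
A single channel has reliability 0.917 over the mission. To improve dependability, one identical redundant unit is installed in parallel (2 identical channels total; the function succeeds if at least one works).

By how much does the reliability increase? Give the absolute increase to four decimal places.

0.0761

R_before = 0.917
R_after = 1 − (1 − 0.917)^2 = 0.9931
ΔR = 0.9931 − 0.917 = 0.0761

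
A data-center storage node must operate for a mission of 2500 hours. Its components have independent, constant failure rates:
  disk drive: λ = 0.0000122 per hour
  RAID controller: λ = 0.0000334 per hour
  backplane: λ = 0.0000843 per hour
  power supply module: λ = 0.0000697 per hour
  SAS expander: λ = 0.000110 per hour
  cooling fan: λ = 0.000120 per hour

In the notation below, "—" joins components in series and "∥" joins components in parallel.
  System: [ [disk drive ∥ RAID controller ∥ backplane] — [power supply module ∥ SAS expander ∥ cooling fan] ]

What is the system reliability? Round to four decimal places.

0.9896

R(disk drive) = exp(−0.0000122 × 2500) = 0.969960
R(RAID controller) = exp(−0.0000334 × 2500) = 0.919891
R(backplane) = exp(−0.0000843 × 2500) = 0.809977
R(power supply module) = exp(−0.0000697 × 2500) = 0.840087
R(SAS expander) = exp(−0.000110 × 2500) = 0.759572
R(cooling fan) = exp(−0.000120 × 2500) = 0.740818
Parallel (disk drive, RAID controller, and backplane): 1 − (1 − 0.969960)(1 − 0.919891)(1 − 0.809977) = 0.999543
Parallel (power supply module, SAS expander, and cooling fan): 1 − (1 − 0.840087)(1 − 0.759572)(1 − 0.740818) = 0.990035
Series ([0.999543] and [0.990035]): 0.999543 × 0.990035 = 0.9896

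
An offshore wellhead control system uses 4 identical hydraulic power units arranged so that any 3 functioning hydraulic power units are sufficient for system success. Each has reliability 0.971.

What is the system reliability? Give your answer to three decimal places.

R = Σ_{i=3}^{4} C(4,i) p^i (1−p)^{4−i} with p = 0.971
C(4,3)·0.971^3·0.029^1 = 0.10620
C(4,4)·0.971^4·0.029^0 = 0.88895
Sum = 0.995

0.995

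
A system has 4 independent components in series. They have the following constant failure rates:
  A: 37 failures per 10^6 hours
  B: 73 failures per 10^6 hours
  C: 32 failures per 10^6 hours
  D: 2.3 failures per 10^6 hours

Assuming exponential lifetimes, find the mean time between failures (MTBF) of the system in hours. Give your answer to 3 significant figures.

Series of exponential components: λ_sys = Σ λ_i
λ_sys = 0.000037 + 0.000073 + 0.000032 + 0.0000023 = 1.4430e-04 /h
MTBF = 1 / λ_sys = 6930 h

6930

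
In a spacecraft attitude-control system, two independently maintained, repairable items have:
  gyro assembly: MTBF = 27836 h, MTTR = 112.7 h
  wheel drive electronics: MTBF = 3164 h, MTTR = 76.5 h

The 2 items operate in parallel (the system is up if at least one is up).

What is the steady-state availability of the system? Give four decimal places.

0.9999

A(gyro assembly) = MTBF/(MTBF+MTTR) = 27836/(27836+112.7) = 0.995968
A(wheel drive electronics) = MTBF/(MTBF+MTTR) = 3164/(3164+76.5) = 0.976393
Parallel availability: 1 − (1 − 0.995968)(1 − 0.976393) = 0.9999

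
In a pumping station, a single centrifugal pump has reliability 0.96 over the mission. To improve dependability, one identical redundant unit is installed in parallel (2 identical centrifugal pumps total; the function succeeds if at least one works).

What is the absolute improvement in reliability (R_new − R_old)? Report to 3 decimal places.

R_before = 0.96
R_after = 1 − (1 − 0.96)^2 = 0.998
ΔR = 0.998 − 0.96 = 0.038

0.038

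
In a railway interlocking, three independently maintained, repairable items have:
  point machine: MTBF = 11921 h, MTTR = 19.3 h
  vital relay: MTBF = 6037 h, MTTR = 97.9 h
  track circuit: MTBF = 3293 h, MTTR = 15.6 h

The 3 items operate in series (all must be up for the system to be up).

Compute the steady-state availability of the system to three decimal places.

A(point machine) = MTBF/(MTBF+MTTR) = 11921/(11921+19.3) = 0.998384
A(vital relay) = MTBF/(MTBF+MTTR) = 6037/(6037+97.9) = 0.984042
A(track circuit) = MTBF/(MTBF+MTTR) = 3293/(3293+15.6) = 0.995285
Series availability: 0.998384 × 0.984042 × 0.995285 = 0.978

0.978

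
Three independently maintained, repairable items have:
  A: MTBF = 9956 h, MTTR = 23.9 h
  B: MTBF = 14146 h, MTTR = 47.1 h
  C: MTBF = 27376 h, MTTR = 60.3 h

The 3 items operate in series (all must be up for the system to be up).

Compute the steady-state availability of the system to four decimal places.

A(A) = MTBF/(MTBF+MTTR) = 9956/(9956+23.9) = 0.997605
A(B) = MTBF/(MTBF+MTTR) = 14146/(14146+47.1) = 0.996681
A(C) = MTBF/(MTBF+MTTR) = 27376/(27376+60.3) = 0.997802
Series availability: 0.997605 × 0.996681 × 0.997802 = 0.9921

0.9921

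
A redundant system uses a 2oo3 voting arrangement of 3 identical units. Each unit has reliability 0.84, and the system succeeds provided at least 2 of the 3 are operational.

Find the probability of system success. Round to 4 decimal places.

0.9314

R = Σ_{i=2}^{3} C(3,i) p^i (1−p)^{3−i} with p = 0.84
C(3,2)·0.84^2·0.16^1 = 0.338688
C(3,3)·0.84^3·0.16^0 = 0.592704
Sum = 0.9314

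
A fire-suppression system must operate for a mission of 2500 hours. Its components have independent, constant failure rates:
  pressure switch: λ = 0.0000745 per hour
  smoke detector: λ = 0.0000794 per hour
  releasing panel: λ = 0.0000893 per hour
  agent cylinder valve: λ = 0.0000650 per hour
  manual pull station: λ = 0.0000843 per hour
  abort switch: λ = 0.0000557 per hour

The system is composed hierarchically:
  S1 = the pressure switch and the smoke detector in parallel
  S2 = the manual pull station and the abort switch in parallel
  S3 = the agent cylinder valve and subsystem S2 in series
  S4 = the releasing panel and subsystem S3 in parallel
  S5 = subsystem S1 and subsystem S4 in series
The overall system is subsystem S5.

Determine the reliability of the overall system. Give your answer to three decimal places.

0.936

R(pressure switch) = exp(−0.0000745 × 2500) = 0.83007
R(smoke detector) = exp(−0.0000794 × 2500) = 0.81996
R(releasing panel) = exp(−0.0000893 × 2500) = 0.79991
R(agent cylinder valve) = exp(−0.0000650 × 2500) = 0.85002
R(manual pull station) = exp(−0.0000843 × 2500) = 0.80998
R(abort switch) = exp(−0.0000557 × 2500) = 0.87001
Parallel (pressure switch and smoke detector): 1 − (1 − 0.83007)(1 − 0.81996) = 0.96941
Parallel (manual pull station and abort switch): 1 − (1 − 0.80998)(1 − 0.87001) = 0.97530
Series (agent cylinder valve and [0.97530]): 0.85002 × 0.97530 = 0.82902
Parallel (releasing panel and [0.82902]): 1 − (1 − 0.79991)(1 − 0.82902) = 0.96579
Series ([0.96941] and [0.96579]): 0.96941 × 0.96579 = 0.936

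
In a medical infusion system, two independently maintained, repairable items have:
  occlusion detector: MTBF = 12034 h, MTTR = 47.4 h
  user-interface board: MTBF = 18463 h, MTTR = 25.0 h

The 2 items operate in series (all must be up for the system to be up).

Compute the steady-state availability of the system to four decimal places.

0.9947

A(occlusion detector) = MTBF/(MTBF+MTTR) = 12034/(12034+47.4) = 0.996077
A(user-interface board) = MTBF/(MTBF+MTTR) = 18463/(18463+25.0) = 0.998648
Series availability: 0.996077 × 0.998648 = 0.9947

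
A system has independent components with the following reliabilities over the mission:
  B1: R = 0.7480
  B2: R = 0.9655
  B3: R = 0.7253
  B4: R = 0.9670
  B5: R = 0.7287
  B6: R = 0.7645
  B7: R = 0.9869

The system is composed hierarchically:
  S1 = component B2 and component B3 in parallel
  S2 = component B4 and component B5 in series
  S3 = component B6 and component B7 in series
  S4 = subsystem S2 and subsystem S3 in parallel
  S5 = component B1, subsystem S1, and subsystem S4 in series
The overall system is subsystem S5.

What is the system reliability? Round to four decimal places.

Parallel (B2 and B3): 1 − (1 − 0.965500)(1 − 0.725300) = 0.990523
Series (B4 and B5): 0.967000 × 0.728700 = 0.704653
Series (B6 and B7): 0.764500 × 0.986900 = 0.754485
Parallel ([0.704653] and [0.754485]): 1 − (1 − 0.704653)(1 − 0.754485) = 0.927488
Series (B1, [0.990523], and [0.927488]): 0.748000 × 0.990523 × 0.927488 = 0.6872

0.6872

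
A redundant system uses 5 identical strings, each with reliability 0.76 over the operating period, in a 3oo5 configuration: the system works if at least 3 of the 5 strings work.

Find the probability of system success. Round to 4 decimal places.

0.9067

R = Σ_{i=3}^{5} C(5,i) p^i (1−p)^{5−i} with p = 0.76
C(5,3)·0.76^3·0.24^2 = 0.252850
C(5,4)·0.76^4·0.24^1 = 0.400346
C(5,5)·0.76^5·0.24^0 = 0.253553
Sum = 0.9067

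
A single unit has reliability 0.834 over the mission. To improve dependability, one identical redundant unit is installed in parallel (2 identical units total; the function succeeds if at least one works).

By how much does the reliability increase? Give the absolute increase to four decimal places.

R_before = 0.834
R_after = 1 − (1 − 0.834)^2 = 0.9724
ΔR = 0.9724 − 0.834 = 0.1384

0.1384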